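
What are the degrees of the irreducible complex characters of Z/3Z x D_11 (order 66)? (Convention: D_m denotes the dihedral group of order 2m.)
Dimensions: 1, 1, 1, 1, 1, 1, 2, 2, 2, 2, 2, 2, 2, 2, 2, 2, 2, 2, 2, 2, 2

Proof sketch: There are 21 irreducibles (= number of conjugacy classes). Their dimensions d_i satisfy sum d_i^2 = |G| = 66: 1 + 1 + 1 + 1 + 1 + 1 + 4 + 4 + 4 + 4 + 4 + 4 + 4 + 4 + 4 + 4 + 4 + 4 + 4 + 4 + 4 = 66. (For the product with Z/3Z: each of the 3 1-dim characters of Z/3Z tensors with each irrep of D_11, giving 3 copies of each D_11-dimension.)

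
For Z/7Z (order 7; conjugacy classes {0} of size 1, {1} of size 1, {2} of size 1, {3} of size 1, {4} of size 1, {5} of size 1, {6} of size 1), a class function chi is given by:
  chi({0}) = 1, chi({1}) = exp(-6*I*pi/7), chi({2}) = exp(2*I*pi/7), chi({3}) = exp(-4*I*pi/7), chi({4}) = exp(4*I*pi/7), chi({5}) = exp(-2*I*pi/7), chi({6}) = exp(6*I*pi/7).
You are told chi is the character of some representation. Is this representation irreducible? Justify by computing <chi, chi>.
Irreducible: <chi, chi> = 1.

Reasoning: <chi, chi> = (1/|G|) sum_C |C| * |chi(C)|^2 = (1/7)[1*|1|^2 + 1*|exp(-6*I*pi/7)|^2 + 1*|exp(2*I*pi/7)|^2 + 1*|exp(-4*I*pi/7)|^2 + 1*|exp(4*I*pi/7)|^2 + 1*|exp(-2*I*pi/7)|^2 + 1*|exp(6*I*pi/7)|^2]
  = (1/7)[(1) + (1) + (1) + (1) + (1) + (1) + (1)] = 7/7 = 1.
(Exp terms are combined using exp(i*s)*conj(exp(i*t)) = exp(i*(s-t)), and sums of them are collapsed using the identity that for every m > 1 the m distinct m-th roots of unity sum to 0, e.g. 1 + exp(2*I*pi/3) + exp(-2*I*pi/3) = 0.)
A character is irreducible iff <chi, chi> = 1, so this representation is irreducible.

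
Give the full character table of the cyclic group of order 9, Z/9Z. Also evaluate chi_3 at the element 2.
Character table of Z/9Z (irreps indexed chi_0,...,chi_8 with chi_k(m) = zeta_9^(k*m), zeta_9 = exp(2*pi*i/9)):
  irrep \ class  {0} (size 1)  {1} (size 1)    {2} (size 1)    {3} (size 1)    {4} (size 1)    {5} (size 1)    {6} (size 1)    {7} (size 1)    {8} (size 1)  
  chi_0          1             1               1               1               1               1               1               1               1             
  chi_1          1             exp(2*I*pi/9)   exp(4*I*pi/9)   exp(2*I*pi/3)   exp(8*I*pi/9)   exp(-8*I*pi/9)  exp(-2*I*pi/3)  exp(-4*I*pi/9)  exp(-2*I*pi/9)
  chi_2          1             exp(4*I*pi/9)   exp(8*I*pi/9)   exp(-2*I*pi/3)  exp(-2*I*pi/9)  exp(2*I*pi/9)   exp(2*I*pi/3)   exp(-8*I*pi/9)  exp(-4*I*pi/9)
  chi_3          1             exp(2*I*pi/3)   exp(-2*I*pi/3)  1               exp(2*I*pi/3)   exp(-2*I*pi/3)  1               exp(2*I*pi/3)   exp(-2*I*pi/3)
  chi_4          1             exp(8*I*pi/9)   exp(-2*I*pi/9)  exp(2*I*pi/3)   exp(-4*I*pi/9)  exp(4*I*pi/9)   exp(-2*I*pi/3)  exp(2*I*pi/9)   exp(-8*I*pi/9)
  chi_5          1             exp(-8*I*pi/9)  exp(2*I*pi/9)   exp(-2*I*pi/3)  exp(4*I*pi/9)   exp(-4*I*pi/9)  exp(2*I*pi/3)   exp(-2*I*pi/9)  exp(8*I*pi/9) 
  chi_6          1             exp(-2*I*pi/3)  exp(2*I*pi/3)   1               exp(-2*I*pi/3)  exp(2*I*pi/3)   1               exp(-2*I*pi/3)  exp(2*I*pi/3) 
  chi_7          1             exp(-4*I*pi/9)  exp(-8*I*pi/9)  exp(2*I*pi/3)   exp(2*I*pi/9)   exp(-2*I*pi/9)  exp(-2*I*pi/3)  exp(8*I*pi/9)   exp(4*I*pi/9) 
  chi_8          1             exp(-2*I*pi/9)  exp(-4*I*pi/9)  exp(-2*I*pi/3)  exp(-8*I*pi/9)  exp(8*I*pi/9)   exp(2*I*pi/3)   exp(4*I*pi/9)   exp(2*I*pi/9) 

Spot check: chi_3(2) = zeta_9^(3*2) = zeta_9^6 = exp(-2*I*pi/3).

Explanation: Z/9Z is abelian, so all 9 irreducible complex representations are 1-dimensional. They are given by chi_k(m) = zeta_9^(k*m) for k = 0,...,8. Row orthogonality: sum_m chi_k(m) conj(chi_l(m)) = 9 * [k = l].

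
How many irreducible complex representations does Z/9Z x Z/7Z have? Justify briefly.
63

Derivation: The number of irreducible complex representations of a finite group equals its number of conjugacy classes. Z/9Z x Z/7Z is abelian of order 63, so every element is its own conjugacy class: 63 classes, so Z/9Z x Z/7Z (order 63) has exactly 63 irreducible complex representations.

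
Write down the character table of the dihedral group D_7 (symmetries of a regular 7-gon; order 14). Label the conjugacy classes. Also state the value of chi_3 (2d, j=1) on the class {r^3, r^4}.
Conjugacy classes: {e} of size 1, {r^1, r^6} of size 2, {r^2, r^5} of size 2, {r^3, r^4} of size 2, {s, sr, ..., sr^6} of size 7.
Character table:
  irrep \ class              {e} (size 1)  {r^1, r^6} (size 2)  {r^2, r^5} (size 2)  {r^3, r^4} (size 2)  {s, sr, ..., sr^6} (size 7)
  chi_1 (triv)               1             1                    1                    1                    1                          
  chi_2 (sign: r->1, s->-1)  1             1                    1                    1                    -1                         
  chi_3 (2d, j=1)            2             2*cos(2*pi/7)        -2*cos(3*pi/7)       -2*cos(pi/7)         0                          
  chi_4 (2d, j=2)            2             -2*cos(3*pi/7)       -2*cos(pi/7)         2*cos(2*pi/7)        0                          
  chi_5 (2d, j=3)            2             -2*cos(pi/7)         2*cos(2*pi/7)        -2*cos(3*pi/7)       0                          

Spot check: chi_3 (2d, j=1) on {r^3, r^4} = -2*cos(pi/7).

Argument: D_7 has order 2*7 = 14 with 5 conjugacy classes, hence 5 irreducibles. Sum of squared dims 1 + 1 + 4 + 4 + 4 = 14 = |G|. Linear characters come from the abelianisation; the 2-dimensional irreps have character r^k -> 2*cos(2*pi*j*k/7), reflections -> 0.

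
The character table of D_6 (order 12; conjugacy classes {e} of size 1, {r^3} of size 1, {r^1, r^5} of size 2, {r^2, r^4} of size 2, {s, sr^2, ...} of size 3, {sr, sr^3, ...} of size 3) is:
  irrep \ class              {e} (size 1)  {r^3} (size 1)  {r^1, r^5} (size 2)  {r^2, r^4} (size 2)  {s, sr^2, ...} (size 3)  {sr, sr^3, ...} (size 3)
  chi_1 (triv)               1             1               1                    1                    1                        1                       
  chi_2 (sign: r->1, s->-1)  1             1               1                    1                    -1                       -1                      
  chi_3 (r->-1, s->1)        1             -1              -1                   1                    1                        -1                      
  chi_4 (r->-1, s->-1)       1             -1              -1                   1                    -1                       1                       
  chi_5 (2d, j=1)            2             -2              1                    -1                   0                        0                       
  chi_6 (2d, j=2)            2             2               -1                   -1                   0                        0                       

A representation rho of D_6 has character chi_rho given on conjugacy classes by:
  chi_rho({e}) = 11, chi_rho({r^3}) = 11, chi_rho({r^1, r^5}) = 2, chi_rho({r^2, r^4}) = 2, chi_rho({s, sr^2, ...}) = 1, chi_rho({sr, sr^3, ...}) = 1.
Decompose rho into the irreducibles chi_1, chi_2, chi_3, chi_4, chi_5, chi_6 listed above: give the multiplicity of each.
Multiplicities: chi_1: 3, chi_2: 2, chi_3: 0, chi_4: 0, chi_5: 0, chi_6: 3.

Details: Use <chi_rho, chi> = (1/|G|) sum_C |C| * chi_rho(C) * conj(chi(C)) with |G| = 12 for each irreducible chi in the table:
  <chi_rho, chi_1> = (1/12)[1*(11)*conj(1) + 1*(11)*conj(1) + 2*(2)*conj(1) + 2*(2)*conj(1) + 3*(1)*conj(1) + 3*(1)*conj(1)]
      = (1/12)[(11) + (11) + (4) + (4) + (3) + (3)] = 36/12 = 3
  <chi_rho, chi_2> = (1/12)[1*(11)*conj(1) + 1*(11)*conj(1) + 2*(2)*conj(1) + 2*(2)*conj(1) + 3*(1)*conj(-1) + 3*(1)*conj(-1)]
      = (1/12)[(11) + (11) + (4) + (4) + (-3) + (-3)] = 24/12 = 2
  <chi_rho, chi_3> = (1/12)[1*(11)*conj(1) + 1*(11)*conj(-1) + 2*(2)*conj(-1) + 2*(2)*conj(1) + 3*(1)*conj(1) + 3*(1)*conj(-1)]
      = (1/12)[(11) + (-11) + (-4) + (4) + (3) + (-3)] = 0/12 = 0
  <chi_rho, chi_4> = (1/12)[1*(11)*conj(1) + 1*(11)*conj(-1) + 2*(2)*conj(-1) + 2*(2)*conj(1) + 3*(1)*conj(-1) + 3*(1)*conj(1)]
      = (1/12)[(11) + (-11) + (-4) + (4) + (-3) + (3)] = 0/12 = 0
  <chi_rho, chi_5> = (1/12)[1*(11)*conj(2) + 1*(11)*conj(-2) + 2*(2)*conj(1) + 2*(2)*conj(-1) + 3*(1)*conj(0) + 3*(1)*conj(0)]
      = (1/12)[(22) + (-22) + (4) + (-4) + (0) + (0)] = 0/12 = 0
  <chi_rho, chi_6> = (1/12)[1*(11)*conj(2) + 1*(11)*conj(2) + 2*(2)*conj(-1) + 2*(2)*conj(-1) + 3*(1)*conj(0) + 3*(1)*conj(0)]
      = (1/12)[(22) + (22) + (-4) + (-4) + (0) + (0)] = 36/12 = 3
Dimension check: dim(rho) = sum (mult * dim) = 3*1 + 2*1 + 0*1 + 0*1 + 0*2 + 3*2 = 11 = chi_rho(e) = 11.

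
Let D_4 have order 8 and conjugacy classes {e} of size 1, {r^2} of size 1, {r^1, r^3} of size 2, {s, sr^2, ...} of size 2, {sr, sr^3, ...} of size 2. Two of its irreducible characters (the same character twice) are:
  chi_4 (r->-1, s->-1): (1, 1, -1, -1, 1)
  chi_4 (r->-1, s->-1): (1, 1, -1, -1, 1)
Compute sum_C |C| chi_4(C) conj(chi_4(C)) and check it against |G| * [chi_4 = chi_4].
Sum = 8 = |G| = 8; so <chi_4, chi_4> = 1 (norm-1 confirms irreducibility).

Compute term by term over conjugacy classes (|C| * chi_4(C) * conj(chi_4(C))):
  1*(1)*conj(1) + 1*(1)*conj(1) + 2*(-1)*conj(-1) + 2*(-1)*conj(-1) + 2*(1)*conj(1)
  = (1) + (1) + (2) + (2) + (2)
  = 8.
Dividing by |G| = 8 gives 8/8 = 1, matching the row-orthogonality relation <chi_4, chi_4> = [chi_4 = chi_4].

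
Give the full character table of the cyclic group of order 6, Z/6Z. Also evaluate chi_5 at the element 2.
Character table of Z/6Z (irreps indexed chi_0,...,chi_5 with chi_k(m) = zeta_6^(k*m), zeta_6 = exp(2*pi*i/6)):
  irrep \ class  {0} (size 1)  {1} (size 1)    {2} (size 1)    {3} (size 1)  {4} (size 1)    {5} (size 1)  
  chi_0          1             1               1               1             1               1             
  chi_1          1             exp(I*pi/3)     exp(2*I*pi/3)   -1            exp(-2*I*pi/3)  exp(-I*pi/3)  
  chi_2          1             exp(2*I*pi/3)   exp(-2*I*pi/3)  1             exp(2*I*pi/3)   exp(-2*I*pi/3)
  chi_3          1             -1              1               -1            1               -1            
  chi_4          1             exp(-2*I*pi/3)  exp(2*I*pi/3)   1             exp(-2*I*pi/3)  exp(2*I*pi/3) 
  chi_5          1             exp(-I*pi/3)    exp(-2*I*pi/3)  -1            exp(2*I*pi/3)   exp(I*pi/3)   

Spot check: chi_5(2) = zeta_6^(5*2) = zeta_6^10 = exp(-2*I*pi/3).

Explanation: Z/6Z is abelian, so all 6 irreducible complex representations are 1-dimensional. They are given by chi_k(m) = zeta_6^(k*m) for k = 0,...,5. Row orthogonality: sum_m chi_k(m) conj(chi_l(m)) = 6 * [k = l].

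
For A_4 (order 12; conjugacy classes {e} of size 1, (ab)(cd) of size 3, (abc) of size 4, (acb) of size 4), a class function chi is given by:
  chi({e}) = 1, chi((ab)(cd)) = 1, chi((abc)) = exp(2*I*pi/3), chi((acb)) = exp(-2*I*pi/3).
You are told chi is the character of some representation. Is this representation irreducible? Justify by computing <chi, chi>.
Irreducible: <chi, chi> = 1.

Working: <chi, chi> = (1/|G|) sum_C |C| * |chi(C)|^2 = (1/12)[1*|1|^2 + 3*|1|^2 + 4*|exp(2*I*pi/3)|^2 + 4*|exp(-2*I*pi/3)|^2]
  = (1/12)[(1) + (3) + (4) + (4)] = 12/12 = 1.
(Exp terms are combined using exp(i*s)*conj(exp(i*t)) = exp(i*(s-t)), and sums of them are collapsed using the identity that for every m > 1 the m distinct m-th roots of unity sum to 0, e.g. 1 + exp(2*I*pi/3) + exp(-2*I*pi/3) = 0.)
A character is irreducible iff <chi, chi> = 1, so this representation is irreducible.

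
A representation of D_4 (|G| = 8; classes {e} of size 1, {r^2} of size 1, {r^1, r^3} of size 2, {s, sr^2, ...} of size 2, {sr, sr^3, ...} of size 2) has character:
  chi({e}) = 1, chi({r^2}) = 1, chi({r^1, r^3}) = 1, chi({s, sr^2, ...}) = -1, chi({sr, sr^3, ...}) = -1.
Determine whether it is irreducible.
Irreducible: <chi, chi> = 1.

Working: <chi, chi> = (1/|G|) sum_C |C| * |chi(C)|^2 = (1/8)[1*|1|^2 + 1*|1|^2 + 2*|1|^2 + 2*|-1|^2 + 2*|-1|^2]
  = (1/8)[(1) + (1) + (2) + (2) + (2)] = 8/8 = 1.
A character is irreducible iff <chi, chi> = 1, so this representation is irreducible.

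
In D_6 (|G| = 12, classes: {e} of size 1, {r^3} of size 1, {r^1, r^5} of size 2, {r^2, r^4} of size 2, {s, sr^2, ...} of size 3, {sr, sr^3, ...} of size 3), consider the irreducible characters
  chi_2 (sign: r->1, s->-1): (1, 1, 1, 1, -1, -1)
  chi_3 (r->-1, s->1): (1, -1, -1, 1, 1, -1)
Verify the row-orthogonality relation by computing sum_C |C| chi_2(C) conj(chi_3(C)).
Sum = 0; so <chi_2, chi_3> = 0 (distinct irreducibles are orthogonal).

Why: Compute term by term over conjugacy classes (|C| * chi_2(C) * conj(chi_3(C))):
  1*(1)*conj(1) + 1*(1)*conj(-1) + 2*(1)*conj(-1) + 2*(1)*conj(1) + 3*(-1)*conj(1) + 3*(-1)*conj(-1)
  = (1) + (-1) + (-2) + (2) + (-3) + (3)
  = 0.
Dividing by |G| = 12 gives 0/12 = 0, matching the row-orthogonality relation <chi_2, chi_3> = [chi_2 = chi_3].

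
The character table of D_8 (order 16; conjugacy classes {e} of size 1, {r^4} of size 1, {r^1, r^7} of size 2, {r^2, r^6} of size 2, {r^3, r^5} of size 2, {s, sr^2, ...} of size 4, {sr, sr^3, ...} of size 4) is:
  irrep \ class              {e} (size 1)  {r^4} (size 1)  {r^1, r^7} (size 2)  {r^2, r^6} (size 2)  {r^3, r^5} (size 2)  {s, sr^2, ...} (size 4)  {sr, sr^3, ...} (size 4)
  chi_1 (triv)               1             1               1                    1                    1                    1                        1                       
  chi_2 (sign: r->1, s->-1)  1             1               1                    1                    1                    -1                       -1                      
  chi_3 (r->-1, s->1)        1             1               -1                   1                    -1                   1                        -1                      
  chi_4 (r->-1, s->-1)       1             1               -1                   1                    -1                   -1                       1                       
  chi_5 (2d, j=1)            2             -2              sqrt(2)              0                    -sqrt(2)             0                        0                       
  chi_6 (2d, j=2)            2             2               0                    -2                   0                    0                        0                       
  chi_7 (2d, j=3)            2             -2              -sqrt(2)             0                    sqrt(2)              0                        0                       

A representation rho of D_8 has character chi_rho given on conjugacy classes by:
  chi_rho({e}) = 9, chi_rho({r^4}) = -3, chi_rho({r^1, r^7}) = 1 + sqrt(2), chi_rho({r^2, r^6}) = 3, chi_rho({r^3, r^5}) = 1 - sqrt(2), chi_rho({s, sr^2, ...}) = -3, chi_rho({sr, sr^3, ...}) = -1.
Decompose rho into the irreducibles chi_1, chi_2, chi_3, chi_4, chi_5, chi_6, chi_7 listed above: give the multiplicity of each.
Multiplicities: chi_1: 0, chi_2: 2, chi_3: 0, chi_4: 1, chi_5: 2, chi_6: 0, chi_7: 1.

Proof sketch: Use <chi_rho, chi> = (1/|G|) sum_C |C| * chi_rho(C) * conj(chi(C)) with |G| = 16 for each irreducible chi in the table:
  <chi_rho, chi_1> = (1/16)[1*(9)*conj(1) + 1*(-3)*conj(1) + 2*(1 + sqrt(2))*conj(1) + 2*(3)*conj(1) + 2*(1 - sqrt(2))*conj(1) + 4*(-3)*conj(1) + 4*(-1)*conj(1)]
      = (1/16)[(9) + (-3) + (2 + 2*sqrt(2)) + (6) + (2 - 2*sqrt(2)) + (-12) + (-4)] = 0/16 = 0
  <chi_rho, chi_2> = (1/16)[1*(9)*conj(1) + 1*(-3)*conj(1) + 2*(1 + sqrt(2))*conj(1) + 2*(3)*conj(1) + 2*(1 - sqrt(2))*conj(1) + 4*(-3)*conj(-1) + 4*(-1)*conj(-1)]
      = (1/16)[(9) + (-3) + (2 + 2*sqrt(2)) + (6) + (2 - 2*sqrt(2)) + (12) + (4)] = 32/16 = 2
  <chi_rho, chi_3> = (1/16)[1*(9)*conj(1) + 1*(-3)*conj(1) + 2*(1 + sqrt(2))*conj(-1) + 2*(3)*conj(1) + 2*(1 - sqrt(2))*conj(-1) + 4*(-3)*conj(1) + 4*(-1)*conj(-1)]
      = (1/16)[(9) + (-3) + (-2*sqrt(2) - 2) + (6) + (-2 + 2*sqrt(2)) + (-12) + (4)] = 0/16 = 0
  <chi_rho, chi_4> = (1/16)[1*(9)*conj(1) + 1*(-3)*conj(1) + 2*(1 + sqrt(2))*conj(-1) + 2*(3)*conj(1) + 2*(1 - sqrt(2))*conj(-1) + 4*(-3)*conj(-1) + 4*(-1)*conj(1)]
      = (1/16)[(9) + (-3) + (-2*sqrt(2) - 2) + (6) + (-2 + 2*sqrt(2)) + (12) + (-4)] = 16/16 = 1
  <chi_rho, chi_5> = (1/16)[1*(9)*conj(2) + 1*(-3)*conj(-2) + 2*(1 + sqrt(2))*conj(sqrt(2)) + 2*(3)*conj(0) + 2*(1 - sqrt(2))*conj(-sqrt(2)) + 4*(-3)*conj(0) + 4*(-1)*conj(0)]
      = (1/16)[(18) + (6) + (2*sqrt(2) + 4) + (0) + (4 - 2*sqrt(2)) + (0) + (0)] = 32/16 = 2
  <chi_rho, chi_6> = (1/16)[1*(9)*conj(2) + 1*(-3)*conj(2) + 2*(1 + sqrt(2))*conj(0) + 2*(3)*conj(-2) + 2*(1 - sqrt(2))*conj(0) + 4*(-3)*conj(0) + 4*(-1)*conj(0)]
      = (1/16)[(18) + (-6) + (0) + (-12) + (0) + (0) + (0)] = 0/16 = 0
  <chi_rho, chi_7> = (1/16)[1*(9)*conj(2) + 1*(-3)*conj(-2) + 2*(1 + sqrt(2))*conj(-sqrt(2)) + 2*(3)*conj(0) + 2*(1 - sqrt(2))*conj(sqrt(2)) + 4*(-3)*conj(0) + 4*(-1)*conj(0)]
      = (1/16)[(18) + (6) + (-4 - 2*sqrt(2)) + (0) + (-4 + 2*sqrt(2)) + (0) + (0)] = 16/16 = 1
Dimension check: dim(rho) = sum (mult * dim) = 0*1 + 2*1 + 0*1 + 1*1 + 2*2 + 0*2 + 1*2 = 9 = chi_rho(e) = 9.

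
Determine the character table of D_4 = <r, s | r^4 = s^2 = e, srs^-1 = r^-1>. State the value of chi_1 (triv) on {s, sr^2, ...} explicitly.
Conjugacy classes: {e} of size 1, {r^2} of size 1, {r^1, r^3} of size 2, {s, sr^2, ...} of size 2, {sr, sr^3, ...} of size 2.
Character table:
  irrep \ class              {e} (size 1)  {r^2} (size 1)  {r^1, r^3} (size 2)  {s, sr^2, ...} (size 2)  {sr, sr^3, ...} (size 2)
  chi_1 (triv)               1             1               1                    1                        1                       
  chi_2 (sign: r->1, s->-1)  1             1               1                    -1                       -1                      
  chi_3 (r->-1, s->1)        1             1               -1                   1                        -1                      
  chi_4 (r->-1, s->-1)       1             1               -1                   -1                       1                       
  chi_5 (2d, j=1)            2             -2              0                    0                        0                       

Spot check: chi_1 (triv) on {s, sr^2, ...} = 1.

Explanation: D_4 has order 2*4 = 8 with 5 conjugacy classes, hence 5 irreducibles. Sum of squared dims 1 + 1 + 1 + 1 + 4 = 8 = |G|. Linear characters come from the abelianisation; the 2-dimensional irreps have character r^k -> 2*cos(2*pi*j*k/4), reflections -> 0.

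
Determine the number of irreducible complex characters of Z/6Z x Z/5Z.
30

Argument: The number of irreducible complex representations of a finite group equals its number of conjugacy classes. Z/6Z x Z/5Z is abelian of order 30, so every element is its own conjugacy class: 30 classes, so Z/6Z x Z/5Z (order 30) has exactly 30 irreducible complex representations.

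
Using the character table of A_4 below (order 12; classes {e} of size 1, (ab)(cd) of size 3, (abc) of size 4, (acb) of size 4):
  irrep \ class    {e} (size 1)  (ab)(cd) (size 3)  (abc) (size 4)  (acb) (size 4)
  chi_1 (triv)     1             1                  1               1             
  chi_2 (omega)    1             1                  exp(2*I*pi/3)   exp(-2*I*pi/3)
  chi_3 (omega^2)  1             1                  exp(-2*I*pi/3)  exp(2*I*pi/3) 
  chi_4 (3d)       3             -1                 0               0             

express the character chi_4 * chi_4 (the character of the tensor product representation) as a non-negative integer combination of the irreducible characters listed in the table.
chi_4 tensor chi_4 = chi_1 + chi_2 + chi_3 + 2*chi_4 (all other irreducibles have multiplicity 0).

Details: The character of a tensor product is the pointwise product (chi_4 * chi_4)(C) = chi_4(C) * chi_4(C):
  {e}: (3)*(3), (ab)(cd): (-1)*(-1), (abc): (0)*(0), (acb): (0)*(0)
so (chi_4 * chi_4) takes values
  {e} -> 9, (ab)(cd) -> 1, (abc) -> 0, (acb) -> 0.
Now take the inner product of this character with each irreducible chi from the table, <chi_4*chi_4, chi> = (1/12) sum_C |C| (chi_4*chi_4)(C) conj(chi(C)):
  <chi_4*chi_4, chi_1> = (1/12)[1*(9)*conj(1) + 3*(1)*conj(1) + 4*(0)*conj(1) + 4*(0)*conj(1)]
      = (1/12)[(9) + (3) + (0) + (0)] = 12/12 = 1
  <chi_4*chi_4, chi_2> = (1/12)[1*(9)*conj(1) + 3*(1)*conj(1) + 4*(0)*conj(exp(2*I*pi/3)) + 4*(0)*conj(exp(-2*I*pi/3))]
      = (1/12)[(9) + (3) + (0) + (0)] = 12/12 = 1
  <chi_4*chi_4, chi_3> = (1/12)[1*(9)*conj(1) + 3*(1)*conj(1) + 4*(0)*conj(exp(-2*I*pi/3)) + 4*(0)*conj(exp(2*I*pi/3))]
      = (1/12)[(9) + (3) + (0) + (0)] = 12/12 = 1
  <chi_4*chi_4, chi_4> = (1/12)[1*(9)*conj(3) + 3*(1)*conj(-1) + 4*(0)*conj(0) + 4*(0)*conj(0)]
      = (1/12)[(27) + (-3) + (0) + (0)] = 24/12 = 2
(Exp terms are combined using exp(i*s)*conj(exp(i*t)) = exp(i*(s-t)), and sums of them are collapsed using the identity that for every m > 1 the m distinct m-th roots of unity sum to 0, e.g. 1 + exp(2*I*pi/3) + exp(-2*I*pi/3) = 0.)
Hence the multiplicities are chi_1: 1, chi_2: 1, chi_3: 1, chi_4: 2. Dimension check: dim(chi_4)*dim(chi_4) = 3*3 = 9 and sum (mult * dim) = 1*1 + 1*1 + 1*1 + 2*3 = 9.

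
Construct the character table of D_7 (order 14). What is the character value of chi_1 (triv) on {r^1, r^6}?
Conjugacy classes: {e} of size 1, {r^1, r^6} of size 2, {r^2, r^5} of size 2, {r^3, r^4} of size 2, {s, sr, ..., sr^6} of size 7.
Character table:
  irrep \ class              {e} (size 1)  {r^1, r^6} (size 2)  {r^2, r^5} (size 2)  {r^3, r^4} (size 2)  {s, sr, ..., sr^6} (size 7)
  chi_1 (triv)               1             1                    1                    1                    1                          
  chi_2 (sign: r->1, s->-1)  1             1                    1                    1                    -1                         
  chi_3 (2d, j=1)            2             2*cos(2*pi/7)        -2*cos(3*pi/7)       -2*cos(pi/7)         0                          
  chi_4 (2d, j=2)            2             -2*cos(3*pi/7)       -2*cos(pi/7)         2*cos(2*pi/7)        0                          
  chi_5 (2d, j=3)            2             -2*cos(pi/7)         2*cos(2*pi/7)        -2*cos(3*pi/7)       0                          

Spot check: chi_1 (triv) on {r^1, r^6} = 1.

Solution. D_7 has order 2*7 = 14 with 5 conjugacy classes, hence 5 irreducibles. Sum of squared dims 1 + 1 + 4 + 4 + 4 = 14 = |G|. Linear characters come from the abelianisation; the 2-dimensional irreps have character r^k -> 2*cos(2*pi*j*k/7), reflections -> 0.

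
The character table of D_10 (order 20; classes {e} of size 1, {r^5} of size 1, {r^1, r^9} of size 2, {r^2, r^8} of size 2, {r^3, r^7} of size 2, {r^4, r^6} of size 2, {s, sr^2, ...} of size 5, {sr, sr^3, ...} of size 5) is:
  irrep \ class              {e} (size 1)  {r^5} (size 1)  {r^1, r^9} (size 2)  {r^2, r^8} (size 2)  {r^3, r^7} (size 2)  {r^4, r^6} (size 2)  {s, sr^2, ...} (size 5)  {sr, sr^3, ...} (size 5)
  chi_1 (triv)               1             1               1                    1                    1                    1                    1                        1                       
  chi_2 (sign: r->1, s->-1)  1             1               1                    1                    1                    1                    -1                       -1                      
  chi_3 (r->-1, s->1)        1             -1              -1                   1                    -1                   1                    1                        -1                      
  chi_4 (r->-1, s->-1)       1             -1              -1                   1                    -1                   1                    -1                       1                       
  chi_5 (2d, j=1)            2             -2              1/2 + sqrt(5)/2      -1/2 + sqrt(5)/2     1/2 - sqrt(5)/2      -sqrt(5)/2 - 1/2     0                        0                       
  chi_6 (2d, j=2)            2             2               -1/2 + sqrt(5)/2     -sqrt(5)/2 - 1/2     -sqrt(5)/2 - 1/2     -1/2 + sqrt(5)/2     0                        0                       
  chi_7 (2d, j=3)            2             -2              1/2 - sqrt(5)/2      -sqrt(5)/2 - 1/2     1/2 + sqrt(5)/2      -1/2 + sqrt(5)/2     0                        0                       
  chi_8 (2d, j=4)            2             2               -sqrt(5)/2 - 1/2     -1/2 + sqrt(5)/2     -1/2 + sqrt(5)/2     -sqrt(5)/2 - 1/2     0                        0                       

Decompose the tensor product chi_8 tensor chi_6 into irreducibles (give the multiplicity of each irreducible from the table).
chi_8 tensor chi_6 = chi_6 + chi_8 (all other irreducibles have multiplicity 0).

Details: The character of a tensor product is the pointwise product (chi_8 * chi_6)(C) = chi_8(C) * chi_6(C):
  {e}: (2)*(2), {r^5}: (2)*(2), {r^1, r^9}: (-sqrt(5)/2 - 1/2)*(-1/2 + sqrt(5)/2), {r^2, r^8}: (-1/2 + sqrt(5)/2)*(-sqrt(5)/2 - 1/2), {r^3, r^7}: (-1/2 + sqrt(5)/2)*(-sqrt(5)/2 - 1/2), {r^4, r^6}: (-sqrt(5)/2 - 1/2)*(-1/2 + sqrt(5)/2), {s, sr^2, ...}: (0)*(0), {sr, sr^3, ...}: (0)*(0)
so (chi_8 * chi_6) takes values
  {e} -> 4, {r^5} -> 4, {r^1, r^9} -> -1, {r^2, r^8} -> -1, {r^3, r^7} -> -1, {r^4, r^6} -> -1, {s, sr^2, ...} -> 0, {sr, sr^3, ...} -> 0.
Now take the inner product of this character with each irreducible chi from the table, <chi_8*chi_6, chi> = (1/20) sum_C |C| (chi_8*chi_6)(C) conj(chi(C)):
  <chi_8*chi_6, chi_1> = (1/20)[1*(4)*conj(1) + 1*(4)*conj(1) + 2*(-1)*conj(1) + 2*(-1)*conj(1) + 2*(-1)*conj(1) + 2*(-1)*conj(1) + 5*(0)*conj(1) + 5*(0)*conj(1)]
      = (1/20)[(4) + (4) + (-2) + (-2) + (-2) + (-2) + (0) + (0)] = 0/20 = 0
  <chi_8*chi_6, chi_2> = (1/20)[1*(4)*conj(1) + 1*(4)*conj(1) + 2*(-1)*conj(1) + 2*(-1)*conj(1) + 2*(-1)*conj(1) + 2*(-1)*conj(1) + 5*(0)*conj(-1) + 5*(0)*conj(-1)]
      = (1/20)[(4) + (4) + (-2) + (-2) + (-2) + (-2) + (0) + (0)] = 0/20 = 0
  <chi_8*chi_6, chi_3> = (1/20)[1*(4)*conj(1) + 1*(4)*conj(-1) + 2*(-1)*conj(-1) + 2*(-1)*conj(1) + 2*(-1)*conj(-1) + 2*(-1)*conj(1) + 5*(0)*conj(1) + 5*(0)*conj(-1)]
      = (1/20)[(4) + (-4) + (2) + (-2) + (2) + (-2) + (0) + (0)] = 0/20 = 0
  <chi_8*chi_6, chi_4> = (1/20)[1*(4)*conj(1) + 1*(4)*conj(-1) + 2*(-1)*conj(-1) + 2*(-1)*conj(1) + 2*(-1)*conj(-1) + 2*(-1)*conj(1) + 5*(0)*conj(-1) + 5*(0)*conj(1)]
      = (1/20)[(4) + (-4) + (2) + (-2) + (2) + (-2) + (0) + (0)] = 0/20 = 0
  <chi_8*chi_6, chi_5> = (1/20)[1*(4)*conj(2) + 1*(4)*conj(-2) + 2*(-1)*conj(1/2 + sqrt(5)/2) + 2*(-1)*conj(-1/2 + sqrt(5)/2) + 2*(-1)*conj(1/2 - sqrt(5)/2) + 2*(-1)*conj(-sqrt(5)/2 - 1/2) + 5*(0)*conj(0) + 5*(0)*conj(0)]
      = (1/20)[(8) + (-8) + (-sqrt(5) - 1) + (1 - sqrt(5)) + (-1 + sqrt(5)) + (1 + sqrt(5)) + (0) + (0)] = 0/20 = 0
  <chi_8*chi_6, chi_6> = (1/20)[1*(4)*conj(2) + 1*(4)*conj(2) + 2*(-1)*conj(-1/2 + sqrt(5)/2) + 2*(-1)*conj(-sqrt(5)/2 - 1/2) + 2*(-1)*conj(-sqrt(5)/2 - 1/2) + 2*(-1)*conj(-1/2 + sqrt(5)/2) + 5*(0)*conj(0) + 5*(0)*conj(0)]
      = (1/20)[(8) + (8) + (1 - sqrt(5)) + (1 + sqrt(5)) + (1 + sqrt(5)) + (1 - sqrt(5)) + (0) + (0)] = 20/20 = 1
  <chi_8*chi_6, chi_7> = (1/20)[1*(4)*conj(2) + 1*(4)*conj(-2) + 2*(-1)*conj(1/2 - sqrt(5)/2) + 2*(-1)*conj(-sqrt(5)/2 - 1/2) + 2*(-1)*conj(1/2 + sqrt(5)/2) + 2*(-1)*conj(-1/2 + sqrt(5)/2) + 5*(0)*conj(0) + 5*(0)*conj(0)]
      = (1/20)[(8) + (-8) + (-1 + sqrt(5)) + (1 + sqrt(5)) + (-sqrt(5) - 1) + (1 - sqrt(5)) + (0) + (0)] = 0/20 = 0
  <chi_8*chi_6, chi_8> = (1/20)[1*(4)*conj(2) + 1*(4)*conj(2) + 2*(-1)*conj(-sqrt(5)/2 - 1/2) + 2*(-1)*conj(-1/2 + sqrt(5)/2) + 2*(-1)*conj(-1/2 + sqrt(5)/2) + 2*(-1)*conj(-sqrt(5)/2 - 1/2) + 5*(0)*conj(0) + 5*(0)*conj(0)]
      = (1/20)[(8) + (8) + (1 + sqrt(5)) + (1 - sqrt(5)) + (1 - sqrt(5)) + (1 + sqrt(5)) + (0) + (0)] = 20/20 = 1
Hence the multiplicities are chi_6: 1, chi_8: 1. Dimension check: dim(chi_8)*dim(chi_6) = 2*2 = 4 and sum (mult * dim) = 1*2 + 1*2 = 4.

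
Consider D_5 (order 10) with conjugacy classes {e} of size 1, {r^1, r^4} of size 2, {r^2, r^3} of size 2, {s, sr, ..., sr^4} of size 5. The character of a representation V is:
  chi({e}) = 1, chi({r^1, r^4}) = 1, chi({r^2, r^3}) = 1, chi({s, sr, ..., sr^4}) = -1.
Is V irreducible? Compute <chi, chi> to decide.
Irreducible: <chi, chi> = 1.

Derivation: <chi, chi> = (1/|G|) sum_C |C| * |chi(C)|^2 = (1/10)[1*|1|^2 + 2*|1|^2 + 2*|1|^2 + 5*|-1|^2]
  = (1/10)[(1) + (2) + (2) + (5)] = 10/10 = 1.
A character is irreducible iff <chi, chi> = 1, so this representation is irreducible.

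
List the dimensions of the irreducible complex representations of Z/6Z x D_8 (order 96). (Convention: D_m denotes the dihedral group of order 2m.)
Dimensions: 1, 1, 1, 1, 1, 1, 1, 1, 1, 1, 1, 1, 1, 1, 1, 1, 1, 1, 1, 1, 1, 1, 1, 1, 2, 2, 2, 2, 2, 2, 2, 2, 2, 2, 2, 2, 2, 2, 2, 2, 2, 2

Proof sketch: There are 42 irreducibles (= number of conjugacy classes). Their dimensions d_i satisfy sum d_i^2 = |G| = 96: 1 + 1 + 1 + 1 + 1 + 1 + 1 + 1 + 1 + 1 + 1 + 1 + 1 + 1 + 1 + 1 + 1 + 1 + 1 + 1 + 1 + 1 + 1 + 1 + 4 + 4 + 4 + 4 + 4 + 4 + 4 + 4 + 4 + 4 + 4 + 4 + 4 + 4 + 4 + 4 + 4 + 4 = 96. (For the product with Z/6Z: each of the 6 1-dim characters of Z/6Z tensors with each irrep of D_8, giving 6 copies of each D_8-dimension.)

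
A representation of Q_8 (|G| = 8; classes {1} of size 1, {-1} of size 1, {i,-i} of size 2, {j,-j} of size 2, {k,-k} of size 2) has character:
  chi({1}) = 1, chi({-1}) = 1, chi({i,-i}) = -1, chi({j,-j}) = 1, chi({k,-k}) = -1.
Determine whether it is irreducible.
Irreducible: <chi, chi> = 1.

Why: <chi, chi> = (1/|G|) sum_C |C| * |chi(C)|^2 = (1/8)[1*|1|^2 + 1*|1|^2 + 2*|-1|^2 + 2*|1|^2 + 2*|-1|^2]
  = (1/8)[(1) + (1) + (2) + (2) + (2)] = 8/8 = 1.
A character is irreducible iff <chi, chi> = 1, so this representation is irreducible.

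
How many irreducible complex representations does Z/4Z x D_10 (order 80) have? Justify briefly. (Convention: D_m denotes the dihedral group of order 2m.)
32

Justification: The number of irreducible complex representations of a finite group equals its number of conjugacy classes. For a direct product, #classes(G x H) = #classes(G) * #classes(H). Z/4Z has 4 classes (abelian), D_10 has 8 classes, so 4 * 8 = 32, so Z/4Z x D_10 (order 80) has exactly 32 irreducible complex representations.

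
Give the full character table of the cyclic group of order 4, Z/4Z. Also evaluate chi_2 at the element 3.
Character table of Z/4Z (irreps indexed chi_0,...,chi_3 with chi_k(m) = zeta_4^(k*m), zeta_4 = exp(2*pi*i/4)):
  irrep \ class  {0} (size 1)  {1} (size 1)  {2} (size 1)  {3} (size 1)
  chi_0          1             1             1             1           
  chi_1          1             I             -1            -I          
  chi_2          1             -1            1             -1          
  chi_3          1             -I            -1            I           

Spot check: chi_2(3) = zeta_4^(2*3) = zeta_4^6 = -1.

Why: Z/4Z is abelian, so all 4 irreducible complex representations are 1-dimensional. They are given by chi_k(m) = zeta_4^(k*m) for k = 0,...,3. Row orthogonality: sum_m chi_k(m) conj(chi_l(m)) = 4 * [k = l].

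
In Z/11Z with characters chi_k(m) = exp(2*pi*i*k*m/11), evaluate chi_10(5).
chi_10(5) = zeta_11^50 = exp(-10*I*pi/11)

Argument: chi_10(5) = zeta_11^(10*5) = zeta_11^50. Since zeta_11^11 = 1, this equals zeta_11^6 = exp(2*pi*i*6/11) = exp(-10*I*pi/11).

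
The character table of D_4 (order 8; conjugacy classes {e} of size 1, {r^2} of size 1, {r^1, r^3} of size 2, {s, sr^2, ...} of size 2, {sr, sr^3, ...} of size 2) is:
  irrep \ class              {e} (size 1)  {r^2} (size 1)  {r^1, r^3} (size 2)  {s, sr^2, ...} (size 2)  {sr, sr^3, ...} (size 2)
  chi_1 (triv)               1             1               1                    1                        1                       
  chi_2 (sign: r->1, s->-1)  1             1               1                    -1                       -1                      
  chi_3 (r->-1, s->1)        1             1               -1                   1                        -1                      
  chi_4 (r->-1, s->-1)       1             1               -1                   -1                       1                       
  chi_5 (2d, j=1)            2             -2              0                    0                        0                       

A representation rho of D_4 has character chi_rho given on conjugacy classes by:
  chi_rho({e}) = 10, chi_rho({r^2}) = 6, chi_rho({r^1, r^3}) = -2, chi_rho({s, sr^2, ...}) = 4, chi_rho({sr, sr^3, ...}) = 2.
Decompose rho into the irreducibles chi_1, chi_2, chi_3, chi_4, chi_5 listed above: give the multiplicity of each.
Multiplicities: chi_1: 3, chi_2: 0, chi_3: 3, chi_4: 2, chi_5: 1.

Details: Use <chi_rho, chi> = (1/|G|) sum_C |C| * chi_rho(C) * conj(chi(C)) with |G| = 8 for each irreducible chi in the table:
  <chi_rho, chi_1> = (1/8)[1*(10)*conj(1) + 1*(6)*conj(1) + 2*(-2)*conj(1) + 2*(4)*conj(1) + 2*(2)*conj(1)]
      = (1/8)[(10) + (6) + (-4) + (8) + (4)] = 24/8 = 3
  <chi_rho, chi_2> = (1/8)[1*(10)*conj(1) + 1*(6)*conj(1) + 2*(-2)*conj(1) + 2*(4)*conj(-1) + 2*(2)*conj(-1)]
      = (1/8)[(10) + (6) + (-4) + (-8) + (-4)] = 0/8 = 0
  <chi_rho, chi_3> = (1/8)[1*(10)*conj(1) + 1*(6)*conj(1) + 2*(-2)*conj(-1) + 2*(4)*conj(1) + 2*(2)*conj(-1)]
      = (1/8)[(10) + (6) + (4) + (8) + (-4)] = 24/8 = 3
  <chi_rho, chi_4> = (1/8)[1*(10)*conj(1) + 1*(6)*conj(1) + 2*(-2)*conj(-1) + 2*(4)*conj(-1) + 2*(2)*conj(1)]
      = (1/8)[(10) + (6) + (4) + (-8) + (4)] = 16/8 = 2
  <chi_rho, chi_5> = (1/8)[1*(10)*conj(2) + 1*(6)*conj(-2) + 2*(-2)*conj(0) + 2*(4)*conj(0) + 2*(2)*conj(0)]
      = (1/8)[(20) + (-12) + (0) + (0) + (0)] = 8/8 = 1
Dimension check: dim(rho) = sum (mult * dim) = 3*1 + 0*1 + 3*1 + 2*1 + 1*2 = 10 = chi_rho(e) = 10.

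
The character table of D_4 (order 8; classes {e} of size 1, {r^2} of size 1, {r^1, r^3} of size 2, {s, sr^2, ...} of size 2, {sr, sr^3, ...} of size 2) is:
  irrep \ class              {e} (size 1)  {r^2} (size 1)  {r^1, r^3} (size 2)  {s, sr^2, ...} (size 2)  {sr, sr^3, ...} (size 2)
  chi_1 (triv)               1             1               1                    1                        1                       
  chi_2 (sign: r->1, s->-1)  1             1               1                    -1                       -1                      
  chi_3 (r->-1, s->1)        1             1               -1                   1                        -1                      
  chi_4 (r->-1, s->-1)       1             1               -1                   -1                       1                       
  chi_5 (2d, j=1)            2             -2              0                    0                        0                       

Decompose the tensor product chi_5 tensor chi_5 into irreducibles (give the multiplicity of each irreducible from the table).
chi_5 tensor chi_5 = chi_1 + chi_2 + chi_3 + chi_4 (all other irreducibles have multiplicity 0).

Explanation: The character of a tensor product is the pointwise product (chi_5 * chi_5)(C) = chi_5(C) * chi_5(C):
  {e}: (2)*(2), {r^2}: (-2)*(-2), {r^1, r^3}: (0)*(0), {s, sr^2, ...}: (0)*(0), {sr, sr^3, ...}: (0)*(0)
so (chi_5 * chi_5) takes values
  {e} -> 4, {r^2} -> 4, {r^1, r^3} -> 0, {s, sr^2, ...} -> 0, {sr, sr^3, ...} -> 0.
Now take the inner product of this character with each irreducible chi from the table, <chi_5*chi_5, chi> = (1/8) sum_C |C| (chi_5*chi_5)(C) conj(chi(C)):
  <chi_5*chi_5, chi_1> = (1/8)[1*(4)*conj(1) + 1*(4)*conj(1) + 2*(0)*conj(1) + 2*(0)*conj(1) + 2*(0)*conj(1)]
      = (1/8)[(4) + (4) + (0) + (0) + (0)] = 8/8 = 1
  <chi_5*chi_5, chi_2> = (1/8)[1*(4)*conj(1) + 1*(4)*conj(1) + 2*(0)*conj(1) + 2*(0)*conj(-1) + 2*(0)*conj(-1)]
      = (1/8)[(4) + (4) + (0) + (0) + (0)] = 8/8 = 1
  <chi_5*chi_5, chi_3> = (1/8)[1*(4)*conj(1) + 1*(4)*conj(1) + 2*(0)*conj(-1) + 2*(0)*conj(1) + 2*(0)*conj(-1)]
      = (1/8)[(4) + (4) + (0) + (0) + (0)] = 8/8 = 1
  <chi_5*chi_5, chi_4> = (1/8)[1*(4)*conj(1) + 1*(4)*conj(1) + 2*(0)*conj(-1) + 2*(0)*conj(-1) + 2*(0)*conj(1)]
      = (1/8)[(4) + (4) + (0) + (0) + (0)] = 8/8 = 1
  <chi_5*chi_5, chi_5> = (1/8)[1*(4)*conj(2) + 1*(4)*conj(-2) + 2*(0)*conj(0) + 2*(0)*conj(0) + 2*(0)*conj(0)]
      = (1/8)[(8) + (-8) + (0) + (0) + (0)] = 0/8 = 0
Hence the multiplicities are chi_1: 1, chi_2: 1, chi_3: 1, chi_4: 1. Dimension check: dim(chi_5)*dim(chi_5) = 2*2 = 4 and sum (mult * dim) = 1*1 + 1*1 + 1*1 + 1*1 = 4.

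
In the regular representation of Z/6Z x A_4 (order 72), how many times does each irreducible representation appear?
Each irreducible V_i of dimension d_i appears with multiplicity d_i, i.e. rho_reg = (direct sum over all irreducibles V_i) d_i V_i. The irreducible dimensions for Z/6Z x A_4 are 1, 1, 1, 1, 1, 1, 1, 1, 1, 1, 1, 1, 1, 1, 1, 1, 1, 1, 3, 3, 3, 3, 3, 3: 18 irreducibles of dimension 1, each with multiplicity 1; 6 irreducibles of dimension 3, each with multiplicity 3. Total dimension 18*1*1 + 6*3*3 = 72 = |G|.

Why: General theorem: in the regular representation of a finite group G, each irreducible appears with multiplicity equal to its dimension. Check: dim(rho_reg) = sum d_i^2 = 1 + 1 + 1 + 1 + 1 + 1 + 1 + 1 + 1 + 1 + 1 + 1 + 1 + 1 + 1 + 1 + 1 + 1 + 9 + 9 + 9 + 9 + 9 + 9 = 72 = |G|.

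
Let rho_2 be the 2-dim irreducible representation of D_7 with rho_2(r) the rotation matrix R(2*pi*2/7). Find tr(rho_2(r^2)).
chi_{rho_2}(r^2) = 2*cos(2*pi*2*2/7) = -2*cos(pi/7)

Justification: rho_2(r^2) is rotation by angle 2*pi*2*2/7, whose trace is 2*cos(2*pi*2*2/7) = -2*cos(pi/7).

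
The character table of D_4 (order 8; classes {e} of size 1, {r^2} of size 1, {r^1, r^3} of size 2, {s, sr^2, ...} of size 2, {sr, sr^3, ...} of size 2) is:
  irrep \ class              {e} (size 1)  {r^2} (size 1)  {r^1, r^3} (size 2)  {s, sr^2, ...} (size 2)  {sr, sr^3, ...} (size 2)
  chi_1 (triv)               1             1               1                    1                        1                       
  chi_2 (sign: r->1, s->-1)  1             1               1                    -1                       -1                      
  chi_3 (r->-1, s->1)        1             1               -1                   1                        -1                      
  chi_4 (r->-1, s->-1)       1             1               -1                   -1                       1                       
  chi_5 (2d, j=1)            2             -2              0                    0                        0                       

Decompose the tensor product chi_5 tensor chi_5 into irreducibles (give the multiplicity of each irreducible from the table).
chi_5 tensor chi_5 = chi_1 + chi_2 + chi_3 + chi_4 (all other irreducibles have multiplicity 0).

Why: The character of a tensor product is the pointwise product (chi_5 * chi_5)(C) = chi_5(C) * chi_5(C):
  {e}: (2)*(2), {r^2}: (-2)*(-2), {r^1, r^3}: (0)*(0), {s, sr^2, ...}: (0)*(0), {sr, sr^3, ...}: (0)*(0)
so (chi_5 * chi_5) takes values
  {e} -> 4, {r^2} -> 4, {r^1, r^3} -> 0, {s, sr^2, ...} -> 0, {sr, sr^3, ...} -> 0.
Now take the inner product of this character with each irreducible chi from the table, <chi_5*chi_5, chi> = (1/8) sum_C |C| (chi_5*chi_5)(C) conj(chi(C)):
  <chi_5*chi_5, chi_1> = (1/8)[1*(4)*conj(1) + 1*(4)*conj(1) + 2*(0)*conj(1) + 2*(0)*conj(1) + 2*(0)*conj(1)]
      = (1/8)[(4) + (4) + (0) + (0) + (0)] = 8/8 = 1
  <chi_5*chi_5, chi_2> = (1/8)[1*(4)*conj(1) + 1*(4)*conj(1) + 2*(0)*conj(1) + 2*(0)*conj(-1) + 2*(0)*conj(-1)]
      = (1/8)[(4) + (4) + (0) + (0) + (0)] = 8/8 = 1
  <chi_5*chi_5, chi_3> = (1/8)[1*(4)*conj(1) + 1*(4)*conj(1) + 2*(0)*conj(-1) + 2*(0)*conj(1) + 2*(0)*conj(-1)]
      = (1/8)[(4) + (4) + (0) + (0) + (0)] = 8/8 = 1
  <chi_5*chi_5, chi_4> = (1/8)[1*(4)*conj(1) + 1*(4)*conj(1) + 2*(0)*conj(-1) + 2*(0)*conj(-1) + 2*(0)*conj(1)]
      = (1/8)[(4) + (4) + (0) + (0) + (0)] = 8/8 = 1
  <chi_5*chi_5, chi_5> = (1/8)[1*(4)*conj(2) + 1*(4)*conj(-2) + 2*(0)*conj(0) + 2*(0)*conj(0) + 2*(0)*conj(0)]
      = (1/8)[(8) + (-8) + (0) + (0) + (0)] = 0/8 = 0
Hence the multiplicities are chi_1: 1, chi_2: 1, chi_3: 1, chi_4: 1. Dimension check: dim(chi_5)*dim(chi_5) = 2*2 = 4 and sum (mult * dim) = 1*1 + 1*1 + 1*1 + 1*1 = 4.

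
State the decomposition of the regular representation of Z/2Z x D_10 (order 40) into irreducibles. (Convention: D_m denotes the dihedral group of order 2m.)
Each irreducible V_i of dimension d_i appears with multiplicity d_i, i.e. rho_reg = (direct sum over all irreducibles V_i) d_i V_i. The irreducible dimensions for Z/2Z x D_10 are 1, 1, 1, 1, 1, 1, 1, 1, 2, 2, 2, 2, 2, 2, 2, 2: 8 irreducibles of dimension 1, each with multiplicity 1; 8 irreducibles of dimension 2, each with multiplicity 2. Total dimension 8*1*1 + 8*2*2 = 40 = |G|.

Details: General theorem: in the regular representation of a finite group G, each irreducible appears with multiplicity equal to its dimension. Check: dim(rho_reg) = sum d_i^2 = 1 + 1 + 1 + 1 + 1 + 1 + 1 + 1 + 4 + 4 + 4 + 4 + 4 + 4 + 4 + 4 = 40 = |G|.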